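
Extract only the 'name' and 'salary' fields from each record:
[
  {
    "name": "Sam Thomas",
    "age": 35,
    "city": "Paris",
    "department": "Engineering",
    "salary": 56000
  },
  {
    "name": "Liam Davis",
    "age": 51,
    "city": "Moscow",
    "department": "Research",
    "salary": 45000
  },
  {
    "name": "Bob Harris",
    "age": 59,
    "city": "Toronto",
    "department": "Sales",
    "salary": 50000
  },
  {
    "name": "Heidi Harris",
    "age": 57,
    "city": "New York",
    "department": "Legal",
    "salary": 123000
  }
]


Original: 4 records with fields: name, age, city, department, salary
Keep: ['name', 'salary']
Drop: ['age', 'city', 'department']
Result: 4 records, 2 fields each

[
  {
    "name": "Sam Thomas",
    "salary": 56000
  },
  {
    "name": "Liam Davis",
    "salary": 45000
  },
  {
    "name": "Bob Harris",
    "salary": 50000
  },
  {
    "name": "Heidi Harris",
    "salary": 123000
  }
]


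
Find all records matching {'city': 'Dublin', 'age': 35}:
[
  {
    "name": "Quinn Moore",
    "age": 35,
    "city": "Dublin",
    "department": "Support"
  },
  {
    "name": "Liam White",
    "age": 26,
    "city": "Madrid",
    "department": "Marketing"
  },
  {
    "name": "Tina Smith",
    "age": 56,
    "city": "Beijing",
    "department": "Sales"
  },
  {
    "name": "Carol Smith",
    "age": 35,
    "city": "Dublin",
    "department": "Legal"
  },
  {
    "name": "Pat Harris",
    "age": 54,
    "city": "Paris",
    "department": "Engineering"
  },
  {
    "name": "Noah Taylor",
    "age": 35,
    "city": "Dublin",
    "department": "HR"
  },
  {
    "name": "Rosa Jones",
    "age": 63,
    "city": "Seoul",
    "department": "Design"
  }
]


Search criteria: {'city': 'Dublin', 'age': 35}

Checking 7 records:
  Quinn Moore: {city: Dublin, age: 35} <-- MATCH
  Liam White: {city: Madrid, age: 26}
  Tina Smith: {city: Beijing, age: 56}
  Carol Smith: {city: Dublin, age: 35} <-- MATCH
  Pat Harris: {city: Paris, age: 54}
  Noah Taylor: {city: Dublin, age: 35} <-- MATCH
  Rosa Jones: {city: Seoul, age: 63}

Matches: ["Quinn Moore", "Carol Smith", "Noah Taylor"]

["Quinn Moore", "Carol Smith", "Noah Taylor"]


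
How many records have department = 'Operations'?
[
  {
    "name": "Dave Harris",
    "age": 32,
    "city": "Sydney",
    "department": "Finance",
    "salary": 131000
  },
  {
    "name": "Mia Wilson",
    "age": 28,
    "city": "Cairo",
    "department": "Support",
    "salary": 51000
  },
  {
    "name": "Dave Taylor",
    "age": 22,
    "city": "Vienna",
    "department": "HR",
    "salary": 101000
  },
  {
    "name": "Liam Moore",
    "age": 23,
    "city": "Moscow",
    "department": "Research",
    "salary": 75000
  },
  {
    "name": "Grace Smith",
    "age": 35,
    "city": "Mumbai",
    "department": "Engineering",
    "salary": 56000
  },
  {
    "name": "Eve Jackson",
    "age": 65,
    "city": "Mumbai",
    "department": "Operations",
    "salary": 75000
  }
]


Data: 6 records
Condition: department = 'Operations'

Checking each record:
  Dave Harris: Finance
  Mia Wilson: Support
  Dave Taylor: HR
  Liam Moore: Research
  Grace Smith: Engineering
  Eve Jackson: Operations MATCH

Count: 1

1


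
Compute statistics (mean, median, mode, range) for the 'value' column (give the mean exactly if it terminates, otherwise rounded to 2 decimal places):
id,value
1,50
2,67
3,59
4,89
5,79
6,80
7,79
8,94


Data: [50, 67, 59, 89, 79, 80, 79, 94]
Count: 8
Sum: 597
Mean: 597/8 = 74.625
Sorted: [50, 59, 67, 79, 79, 80, 89, 94]
Median: 79.0
Mode: 79 (2 times)
Range: 94 - 50 = 44
Min: 50, Max: 94

mean=74.625, median=79.0, mode=79, range=44


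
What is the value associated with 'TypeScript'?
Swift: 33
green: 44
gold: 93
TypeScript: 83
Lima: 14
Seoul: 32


Looking up key 'TypeScript'
Value: 83

83


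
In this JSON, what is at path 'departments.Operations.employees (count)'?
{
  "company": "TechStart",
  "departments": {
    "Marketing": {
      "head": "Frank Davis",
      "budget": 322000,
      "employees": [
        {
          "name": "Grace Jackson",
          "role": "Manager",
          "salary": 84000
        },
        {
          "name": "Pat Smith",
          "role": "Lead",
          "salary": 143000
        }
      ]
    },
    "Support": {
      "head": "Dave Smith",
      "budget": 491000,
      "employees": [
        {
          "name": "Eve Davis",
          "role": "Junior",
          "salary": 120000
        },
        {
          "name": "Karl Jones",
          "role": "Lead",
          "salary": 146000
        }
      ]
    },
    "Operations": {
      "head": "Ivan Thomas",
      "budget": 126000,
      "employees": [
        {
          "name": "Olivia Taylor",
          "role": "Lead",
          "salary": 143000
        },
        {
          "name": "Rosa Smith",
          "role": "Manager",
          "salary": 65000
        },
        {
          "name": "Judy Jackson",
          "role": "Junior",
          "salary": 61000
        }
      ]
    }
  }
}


Path: departments.Operations.employees (count)

Navigate:
  -> departments
  -> Operations
  -> employees (array, length 3)

3


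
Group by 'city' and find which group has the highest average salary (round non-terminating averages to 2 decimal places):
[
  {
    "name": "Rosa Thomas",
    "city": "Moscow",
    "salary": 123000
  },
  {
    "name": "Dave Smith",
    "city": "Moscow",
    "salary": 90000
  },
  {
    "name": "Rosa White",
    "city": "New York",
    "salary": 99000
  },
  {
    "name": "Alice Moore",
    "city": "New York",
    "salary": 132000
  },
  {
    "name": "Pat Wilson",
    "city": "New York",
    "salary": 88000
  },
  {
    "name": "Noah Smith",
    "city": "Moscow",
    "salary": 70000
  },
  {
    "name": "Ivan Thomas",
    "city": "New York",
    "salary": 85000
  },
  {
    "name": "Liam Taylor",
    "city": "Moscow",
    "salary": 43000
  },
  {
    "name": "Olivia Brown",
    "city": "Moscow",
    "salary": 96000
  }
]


Group by: city

Groups:
  Moscow: 5 people, avg salary = 422000/5 = $84400
  New York: 4 people, avg salary = 404000/4 = $101000

Highest average salary: New York ($101000)

New York ($101000)


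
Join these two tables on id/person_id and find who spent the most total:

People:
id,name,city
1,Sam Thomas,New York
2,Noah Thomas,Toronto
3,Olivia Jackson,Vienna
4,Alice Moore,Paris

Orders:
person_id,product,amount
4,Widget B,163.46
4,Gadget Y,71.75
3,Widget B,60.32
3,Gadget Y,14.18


Join on: people.id = orders.person_id

Joined rows:
  Alice Moore (Paris) bought Widget B for $163.46
  Alice Moore (Paris) bought Gadget Y for $71.75
  Olivia Jackson (Vienna) bought Widget B for $60.32
  Olivia Jackson (Vienna) bought Gadget Y for $14.18

Total per person:
  Alice Moore: $235.21
  Olivia Jackson: $74.50

Top spender: Alice Moore ($235.21)

Alice Moore ($235.21)


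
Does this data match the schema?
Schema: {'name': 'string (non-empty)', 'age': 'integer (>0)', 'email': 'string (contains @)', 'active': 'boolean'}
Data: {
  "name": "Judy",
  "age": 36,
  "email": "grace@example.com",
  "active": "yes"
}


Validating each field against schema:
  name: OK (non-empty string)
  age: OK (positive integer)
  email: OK (string with @)
  active: FAIL ("yes" is not a boolean)

Result: INVALID (1 error: active)

INVALID (1 error: active)


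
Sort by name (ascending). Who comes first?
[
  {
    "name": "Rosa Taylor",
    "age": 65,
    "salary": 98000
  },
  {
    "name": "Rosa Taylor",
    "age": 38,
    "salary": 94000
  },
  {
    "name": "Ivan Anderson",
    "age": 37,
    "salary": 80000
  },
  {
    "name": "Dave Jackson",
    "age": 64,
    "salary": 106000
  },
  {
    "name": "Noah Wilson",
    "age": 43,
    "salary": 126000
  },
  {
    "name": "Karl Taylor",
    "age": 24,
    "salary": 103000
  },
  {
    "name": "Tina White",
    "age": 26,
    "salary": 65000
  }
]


Sort by: name (ascending)

Sorted order:
  1. Dave Jackson (name = Dave Jackson)
  2. Ivan Anderson (name = Ivan Anderson)
  3. Karl Taylor (name = Karl Taylor)
  4. Noah Wilson (name = Noah Wilson)
  5. Rosa Taylor (name = Rosa Taylor)
  6. Rosa Taylor (name = Rosa Taylor)
  7. Tina White (name = Tina White)

First: Dave Jackson

Dave Jackson


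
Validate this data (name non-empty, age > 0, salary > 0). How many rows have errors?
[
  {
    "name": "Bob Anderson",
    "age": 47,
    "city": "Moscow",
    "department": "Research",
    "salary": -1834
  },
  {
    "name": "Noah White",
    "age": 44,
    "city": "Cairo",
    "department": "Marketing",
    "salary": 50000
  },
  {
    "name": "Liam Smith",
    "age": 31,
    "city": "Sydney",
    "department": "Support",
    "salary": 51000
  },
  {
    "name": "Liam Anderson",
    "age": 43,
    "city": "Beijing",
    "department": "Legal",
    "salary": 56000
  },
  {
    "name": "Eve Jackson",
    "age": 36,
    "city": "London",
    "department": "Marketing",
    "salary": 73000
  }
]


Validating 5 records:
Rules: name non-empty, age > 0, salary > 0

  Row 1 (Bob Anderson): negative salary: -1834
  Row 2 (Noah White): OK
  Row 3 (Liam Smith): OK
  Row 4 (Liam Anderson): OK
  Row 5 (Eve Jackson): OK

Total errors: 1

1 errors


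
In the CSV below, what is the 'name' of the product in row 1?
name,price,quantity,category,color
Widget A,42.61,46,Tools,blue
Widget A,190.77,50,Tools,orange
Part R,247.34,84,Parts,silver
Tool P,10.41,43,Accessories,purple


Query: Row 1 ('Widget A'), column 'name'
Value: Widget A

Widget A


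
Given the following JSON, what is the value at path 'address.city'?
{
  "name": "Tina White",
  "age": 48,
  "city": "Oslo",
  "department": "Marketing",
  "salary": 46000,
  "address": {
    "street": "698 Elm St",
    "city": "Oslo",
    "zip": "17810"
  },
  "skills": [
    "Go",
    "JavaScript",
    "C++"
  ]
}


Query: address.city
Path: address -> city
Value: Oslo

Oslo


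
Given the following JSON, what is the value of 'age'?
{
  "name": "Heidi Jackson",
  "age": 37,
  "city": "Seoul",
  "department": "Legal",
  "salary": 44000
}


Looking up field 'age'
Value: 37

37


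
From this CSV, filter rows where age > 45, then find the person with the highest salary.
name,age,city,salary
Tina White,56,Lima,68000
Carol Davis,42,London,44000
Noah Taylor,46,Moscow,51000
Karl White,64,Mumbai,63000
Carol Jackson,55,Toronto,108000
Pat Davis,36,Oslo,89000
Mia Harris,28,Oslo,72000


Filter: age > 45
Sort by: salary (descending)

Filtered records (4):
  Carol Jackson, age 55, salary $108000
  Tina White, age 56, salary $68000
  Karl White, age 64, salary $63000
  Noah Taylor, age 46, salary $51000

Highest salary: Carol Jackson ($108000)

Carol Jackson


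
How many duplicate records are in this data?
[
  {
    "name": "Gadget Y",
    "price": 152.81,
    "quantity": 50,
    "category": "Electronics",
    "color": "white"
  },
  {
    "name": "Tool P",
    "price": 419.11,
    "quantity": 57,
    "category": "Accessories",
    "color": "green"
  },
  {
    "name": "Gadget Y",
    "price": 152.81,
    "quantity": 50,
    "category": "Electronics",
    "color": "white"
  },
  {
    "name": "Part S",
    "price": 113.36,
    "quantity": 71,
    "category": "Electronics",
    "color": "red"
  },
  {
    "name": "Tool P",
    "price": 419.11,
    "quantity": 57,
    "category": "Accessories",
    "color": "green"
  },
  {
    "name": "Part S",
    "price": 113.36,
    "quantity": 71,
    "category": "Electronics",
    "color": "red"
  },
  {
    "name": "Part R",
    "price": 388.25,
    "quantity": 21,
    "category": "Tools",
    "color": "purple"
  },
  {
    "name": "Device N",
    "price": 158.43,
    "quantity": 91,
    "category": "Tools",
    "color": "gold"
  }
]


Checking 8 records for duplicates:

  Row 1: Gadget Y ($152.81, qty 50)
  Row 2: Tool P ($419.11, qty 57)
  Row 3: Gadget Y ($152.81, qty 50) <-- DUPLICATE
  Row 4: Part S ($113.36, qty 71)
  Row 5: Tool P ($419.11, qty 57) <-- DUPLICATE
  Row 6: Part S ($113.36, qty 71) <-- DUPLICATE
  Row 7: Part R ($388.25, qty 21)
  Row 8: Device N ($158.43, qty 91)

Duplicates found: 3
Unique records: 5

3 duplicates, 5 unique


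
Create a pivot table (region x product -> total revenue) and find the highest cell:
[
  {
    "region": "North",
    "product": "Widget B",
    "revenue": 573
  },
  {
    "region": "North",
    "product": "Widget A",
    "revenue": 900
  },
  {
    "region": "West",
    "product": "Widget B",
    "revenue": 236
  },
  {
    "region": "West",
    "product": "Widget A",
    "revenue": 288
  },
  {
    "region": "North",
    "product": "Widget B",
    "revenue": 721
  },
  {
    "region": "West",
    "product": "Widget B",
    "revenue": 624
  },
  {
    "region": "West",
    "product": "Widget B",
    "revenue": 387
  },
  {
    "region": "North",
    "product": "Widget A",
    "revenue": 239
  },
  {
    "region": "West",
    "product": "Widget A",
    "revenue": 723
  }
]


Pivot: region (rows) x product (columns) -> total revenue

     Widget A      Widget B    
North         1139          1294  
West          1011          1247  

Highest: North / Widget B = $1294

North / Widget B = $1294


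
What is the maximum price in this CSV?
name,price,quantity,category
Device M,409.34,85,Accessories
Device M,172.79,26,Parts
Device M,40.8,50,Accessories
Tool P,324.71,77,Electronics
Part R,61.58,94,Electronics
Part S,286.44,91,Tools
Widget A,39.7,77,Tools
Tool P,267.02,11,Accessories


Computing maximum price:
Values: [409.34, 172.79, 40.8, 324.71, 61.58, 286.44, 39.7, 267.02]
Max = 409.34

409.34


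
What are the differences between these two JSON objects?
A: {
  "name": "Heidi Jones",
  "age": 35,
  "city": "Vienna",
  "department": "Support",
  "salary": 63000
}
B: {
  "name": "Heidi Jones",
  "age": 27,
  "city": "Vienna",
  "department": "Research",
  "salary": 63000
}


Comparing each field (in key order):
  name: same
  age: DIFFERENT
  city: same
  department: DIFFERENT
  salary: same
Differences:
  age: 35 -> 27
  department: Support -> Research

2 field(s) changed

2 changes: age, department


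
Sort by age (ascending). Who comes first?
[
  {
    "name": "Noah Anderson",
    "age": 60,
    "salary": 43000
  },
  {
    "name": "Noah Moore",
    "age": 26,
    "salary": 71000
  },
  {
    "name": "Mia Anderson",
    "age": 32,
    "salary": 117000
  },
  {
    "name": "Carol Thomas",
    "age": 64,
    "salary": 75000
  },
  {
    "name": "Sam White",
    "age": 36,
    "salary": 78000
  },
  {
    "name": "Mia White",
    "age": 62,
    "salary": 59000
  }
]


Sort by: age (ascending)

Sorted order:
  1. Noah Moore (age = 26)
  2. Mia Anderson (age = 32)
  3. Sam White (age = 36)
  4. Noah Anderson (age = 60)
  5. Mia White (age = 62)
  6. Carol Thomas (age = 64)

First: Noah Moore

Noah Moore


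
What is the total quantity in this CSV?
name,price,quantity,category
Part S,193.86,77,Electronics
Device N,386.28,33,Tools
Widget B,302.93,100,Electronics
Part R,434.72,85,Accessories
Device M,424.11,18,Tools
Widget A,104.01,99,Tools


Computing total quantity:
Values: [77, 33, 100, 85, 18, 99]
Sum = 412

412


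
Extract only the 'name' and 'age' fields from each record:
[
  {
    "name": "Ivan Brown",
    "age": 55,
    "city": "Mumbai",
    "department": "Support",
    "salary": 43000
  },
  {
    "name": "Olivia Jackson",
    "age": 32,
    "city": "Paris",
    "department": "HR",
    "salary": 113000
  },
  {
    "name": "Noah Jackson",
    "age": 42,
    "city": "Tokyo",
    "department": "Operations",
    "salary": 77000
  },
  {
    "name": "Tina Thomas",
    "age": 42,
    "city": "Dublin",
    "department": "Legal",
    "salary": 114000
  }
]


Original: 4 records with fields: name, age, city, department, salary
Keep: ['name', 'age']
Drop: ['city', 'department', 'salary']
Result: 4 records, 2 fields each

[
  {
    "name": "Ivan Brown",
    "age": 55
  },
  {
    "name": "Olivia Jackson",
    "age": 32
  },
  {
    "name": "Noah Jackson",
    "age": 42
  },
  {
    "name": "Tina Thomas",
    "age": 42
  }
]


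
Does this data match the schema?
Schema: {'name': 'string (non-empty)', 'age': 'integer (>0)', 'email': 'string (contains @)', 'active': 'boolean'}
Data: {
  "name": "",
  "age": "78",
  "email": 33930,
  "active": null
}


Validating each field against schema:
  name: FAIL ("" is an empty string)
  age: FAIL ("78" is not an integer)
  email: FAIL (33930 is not a string)
  active: FAIL (null is not a boolean)

Result: INVALID (4 errors: name, age, email, active)

INVALID (4 errors: name, age, email, active)


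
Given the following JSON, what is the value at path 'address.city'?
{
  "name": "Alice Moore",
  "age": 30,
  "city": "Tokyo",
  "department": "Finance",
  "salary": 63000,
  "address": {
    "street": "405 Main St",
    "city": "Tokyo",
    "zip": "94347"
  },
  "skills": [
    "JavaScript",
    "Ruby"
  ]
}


Query: address.city
Path: address -> city
Value: Tokyo

Tokyo


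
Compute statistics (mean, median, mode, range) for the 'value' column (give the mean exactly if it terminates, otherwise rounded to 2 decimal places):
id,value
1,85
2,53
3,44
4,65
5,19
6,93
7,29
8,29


Data: [85, 53, 44, 65, 19, 93, 29, 29]
Count: 8
Sum: 417
Mean: 417/8 = 52.125
Sorted: [19, 29, 29, 44, 53, 65, 85, 93]
Median: 48.5
Mode: 29 (2 times)
Range: 93 - 19 = 74
Min: 19, Max: 93

mean=52.125, median=48.5, mode=29, range=74


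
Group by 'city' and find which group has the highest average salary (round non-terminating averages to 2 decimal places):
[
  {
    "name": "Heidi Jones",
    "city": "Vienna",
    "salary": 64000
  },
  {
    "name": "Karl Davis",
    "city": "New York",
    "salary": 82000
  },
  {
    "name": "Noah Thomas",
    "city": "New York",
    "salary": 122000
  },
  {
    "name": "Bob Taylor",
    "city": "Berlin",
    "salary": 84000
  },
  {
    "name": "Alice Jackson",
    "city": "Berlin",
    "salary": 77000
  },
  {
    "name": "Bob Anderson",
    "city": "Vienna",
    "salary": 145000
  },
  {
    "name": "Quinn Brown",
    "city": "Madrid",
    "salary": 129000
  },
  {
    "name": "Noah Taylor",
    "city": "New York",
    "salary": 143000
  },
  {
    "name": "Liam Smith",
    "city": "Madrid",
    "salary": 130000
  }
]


Group by: city

Groups:
  Berlin: 2 people, avg salary = 161000/2 = $80500
  Madrid: 2 people, avg salary = 259000/2 = $129500
  New York: 3 people, avg salary = 347000/3 ≈ $115666.67
  Vienna: 2 people, avg salary = 209000/2 = $104500

Highest average salary: Madrid ($129500)

Madrid ($129500)


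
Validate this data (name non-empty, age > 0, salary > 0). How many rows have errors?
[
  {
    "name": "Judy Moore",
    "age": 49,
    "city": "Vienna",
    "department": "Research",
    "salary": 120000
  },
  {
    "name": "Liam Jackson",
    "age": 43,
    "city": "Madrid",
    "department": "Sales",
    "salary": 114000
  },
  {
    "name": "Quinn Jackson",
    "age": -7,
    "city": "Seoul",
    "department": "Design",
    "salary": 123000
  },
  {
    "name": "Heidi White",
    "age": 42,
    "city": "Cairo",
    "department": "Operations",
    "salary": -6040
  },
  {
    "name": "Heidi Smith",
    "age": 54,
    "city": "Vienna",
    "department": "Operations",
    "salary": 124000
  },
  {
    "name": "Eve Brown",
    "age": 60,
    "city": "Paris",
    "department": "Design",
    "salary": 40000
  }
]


Validating 6 records:
Rules: name non-empty, age > 0, salary > 0

  Row 1 (Judy Moore): OK
  Row 2 (Liam Jackson): OK
  Row 3 (Quinn Jackson): negative age: -7
  Row 4 (Heidi White): negative salary: -6040
  Row 5 (Heidi Smith): OK
  Row 6 (Eve Brown): OK

Total errors: 2

2 errors


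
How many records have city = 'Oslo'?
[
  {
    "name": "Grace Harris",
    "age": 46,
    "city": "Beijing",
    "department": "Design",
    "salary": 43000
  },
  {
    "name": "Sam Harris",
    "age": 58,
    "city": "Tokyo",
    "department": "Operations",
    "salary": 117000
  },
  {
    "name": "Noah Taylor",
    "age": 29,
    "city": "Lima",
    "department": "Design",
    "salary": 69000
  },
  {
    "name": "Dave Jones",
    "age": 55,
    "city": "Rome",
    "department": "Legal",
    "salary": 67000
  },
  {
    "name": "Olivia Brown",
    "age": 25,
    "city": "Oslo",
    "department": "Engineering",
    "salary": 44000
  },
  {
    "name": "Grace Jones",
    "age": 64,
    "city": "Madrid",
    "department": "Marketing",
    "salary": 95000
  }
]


Data: 6 records
Condition: city = 'Oslo'

Checking each record:
  Grace Harris: Beijing
  Sam Harris: Tokyo
  Noah Taylor: Lima
  Dave Jones: Rome
  Olivia Brown: Oslo MATCH
  Grace Jones: Madrid

Count: 1

1


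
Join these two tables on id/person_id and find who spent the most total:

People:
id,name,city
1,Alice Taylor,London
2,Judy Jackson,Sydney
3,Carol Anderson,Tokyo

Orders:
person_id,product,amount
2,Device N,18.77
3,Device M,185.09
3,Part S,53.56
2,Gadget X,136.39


Join on: people.id = orders.person_id

Joined rows:
  Judy Jackson (Sydney) bought Device N for $18.77
  Carol Anderson (Tokyo) bought Device M for $185.09
  Carol Anderson (Tokyo) bought Part S for $53.56
  Judy Jackson (Sydney) bought Gadget X for $136.39

Total per person:
  Carol Anderson: $238.65
  Judy Jackson: $155.16

Top spender: Carol Anderson ($238.65)

Carol Anderson ($238.65)


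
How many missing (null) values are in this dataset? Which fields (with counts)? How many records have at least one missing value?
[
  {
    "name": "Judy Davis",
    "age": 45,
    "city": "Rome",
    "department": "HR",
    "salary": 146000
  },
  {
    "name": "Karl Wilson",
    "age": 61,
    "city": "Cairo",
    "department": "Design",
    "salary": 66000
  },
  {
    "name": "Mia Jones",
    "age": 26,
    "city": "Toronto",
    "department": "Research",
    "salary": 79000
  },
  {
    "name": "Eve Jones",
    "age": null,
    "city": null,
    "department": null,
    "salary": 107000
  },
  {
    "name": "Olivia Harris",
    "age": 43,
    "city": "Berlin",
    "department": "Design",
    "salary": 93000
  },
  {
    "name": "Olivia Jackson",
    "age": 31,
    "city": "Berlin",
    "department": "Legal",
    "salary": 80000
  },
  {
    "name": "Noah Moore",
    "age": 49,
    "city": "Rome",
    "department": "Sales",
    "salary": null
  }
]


Checking for missing (null) values in 7 records:

  Judy Davis: complete
  Karl Wilson: complete
  Mia Jones: complete
  Eve Jones: age, city, department
  Olivia Harris: complete
  Olivia Jackson: complete
  Noah Moore: salary

Per field:
  name: 0 missing
  age: 1 missing
  city: 1 missing
  department: 1 missing
  salary: 1 missing

Total missing values: 4
Records with any missing: 2

4 missing values (age: 1, city: 1, department: 1, salary: 1); 2 incomplete records


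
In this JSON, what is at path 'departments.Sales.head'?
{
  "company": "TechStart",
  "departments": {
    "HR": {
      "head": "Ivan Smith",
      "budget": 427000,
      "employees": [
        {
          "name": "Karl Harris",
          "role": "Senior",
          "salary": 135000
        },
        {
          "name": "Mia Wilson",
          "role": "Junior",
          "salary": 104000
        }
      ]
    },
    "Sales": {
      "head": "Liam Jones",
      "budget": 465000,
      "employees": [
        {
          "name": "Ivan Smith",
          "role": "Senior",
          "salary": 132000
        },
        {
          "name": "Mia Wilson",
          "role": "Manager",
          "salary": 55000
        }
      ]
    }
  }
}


Path: departments.Sales.head

Navigate:
  -> departments
  -> Sales
  -> head = 'Liam Jones'

Liam Jones


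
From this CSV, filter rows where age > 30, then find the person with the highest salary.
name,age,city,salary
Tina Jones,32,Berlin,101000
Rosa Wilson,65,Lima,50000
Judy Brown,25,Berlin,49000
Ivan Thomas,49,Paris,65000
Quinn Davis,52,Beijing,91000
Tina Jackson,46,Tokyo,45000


Filter: age > 30
Sort by: salary (descending)

Filtered records (5):
  Tina Jones, age 32, salary $101000
  Quinn Davis, age 52, salary $91000
  Ivan Thomas, age 49, salary $65000
  Rosa Wilson, age 65, salary $50000
  Tina Jackson, age 46, salary $45000

Highest salary: Tina Jones ($101000)

Tina Jones


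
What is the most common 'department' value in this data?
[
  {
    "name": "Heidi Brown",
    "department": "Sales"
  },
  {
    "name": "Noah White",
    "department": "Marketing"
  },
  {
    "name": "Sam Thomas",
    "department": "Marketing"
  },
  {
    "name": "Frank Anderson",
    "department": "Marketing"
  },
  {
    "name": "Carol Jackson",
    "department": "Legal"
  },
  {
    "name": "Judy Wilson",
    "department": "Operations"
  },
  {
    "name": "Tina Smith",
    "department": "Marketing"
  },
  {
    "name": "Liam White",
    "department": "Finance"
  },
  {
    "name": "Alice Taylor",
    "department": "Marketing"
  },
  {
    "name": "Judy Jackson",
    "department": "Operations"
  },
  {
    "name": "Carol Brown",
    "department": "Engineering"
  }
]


Counting 'department' values across 11 records:

  Marketing: 5 #####
  Operations: 2 ##
  Sales: 1 #
  Legal: 1 #
  Finance: 1 #
  Engineering: 1 #

Most common: Marketing (5 times)

Marketing (5 times)


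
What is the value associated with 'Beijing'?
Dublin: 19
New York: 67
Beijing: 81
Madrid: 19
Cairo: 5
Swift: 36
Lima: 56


Looking up key 'Beijing'
Value: 81

81


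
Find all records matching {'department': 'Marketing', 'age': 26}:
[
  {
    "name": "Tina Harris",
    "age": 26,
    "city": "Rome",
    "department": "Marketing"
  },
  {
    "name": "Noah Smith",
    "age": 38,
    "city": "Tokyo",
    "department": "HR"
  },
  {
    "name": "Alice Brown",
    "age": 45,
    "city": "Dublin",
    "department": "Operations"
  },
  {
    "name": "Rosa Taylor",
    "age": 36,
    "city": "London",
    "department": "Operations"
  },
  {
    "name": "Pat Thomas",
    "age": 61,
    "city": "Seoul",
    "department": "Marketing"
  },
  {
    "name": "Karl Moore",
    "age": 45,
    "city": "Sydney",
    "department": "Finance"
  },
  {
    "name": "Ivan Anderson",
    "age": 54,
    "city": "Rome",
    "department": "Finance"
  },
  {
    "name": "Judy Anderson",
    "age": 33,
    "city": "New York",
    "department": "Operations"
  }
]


Search criteria: {'department': 'Marketing', 'age': 26}

Checking 8 records:
  Tina Harris: {department: Marketing, age: 26} <-- MATCH
  Noah Smith: {department: HR, age: 38}
  Alice Brown: {department: Operations, age: 45}
  Rosa Taylor: {department: Operations, age: 36}
  Pat Thomas: {department: Marketing, age: 61}
  Karl Moore: {department: Finance, age: 45}
  Ivan Anderson: {department: Finance, age: 54}
  Judy Anderson: {department: Operations, age: 33}

Matches: ["Tina Harris"]

["Tina Harris"]


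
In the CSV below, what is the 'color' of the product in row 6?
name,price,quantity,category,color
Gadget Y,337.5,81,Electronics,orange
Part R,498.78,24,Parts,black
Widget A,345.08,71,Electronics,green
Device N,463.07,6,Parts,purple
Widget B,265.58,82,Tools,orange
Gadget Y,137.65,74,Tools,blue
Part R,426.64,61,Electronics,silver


Query: Row 6 ('Gadget Y'), column 'color'
Value: blue

blue


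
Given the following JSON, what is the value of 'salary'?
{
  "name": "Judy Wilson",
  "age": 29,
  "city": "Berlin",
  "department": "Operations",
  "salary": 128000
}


Looking up field 'salary'
Value: 128000

128000


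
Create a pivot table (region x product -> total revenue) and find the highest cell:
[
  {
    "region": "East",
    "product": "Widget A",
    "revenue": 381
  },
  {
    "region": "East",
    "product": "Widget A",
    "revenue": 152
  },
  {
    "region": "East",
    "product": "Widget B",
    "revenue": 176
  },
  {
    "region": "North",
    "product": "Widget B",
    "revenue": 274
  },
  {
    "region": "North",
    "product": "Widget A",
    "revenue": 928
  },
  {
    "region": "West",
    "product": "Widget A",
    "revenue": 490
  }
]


Pivot: region (rows) x product (columns) -> total revenue

     Widget A      Widget B    
East           533           176  
North          928           274  
West           490             0  

Highest: North / Widget A = $928

North / Widget A = $928


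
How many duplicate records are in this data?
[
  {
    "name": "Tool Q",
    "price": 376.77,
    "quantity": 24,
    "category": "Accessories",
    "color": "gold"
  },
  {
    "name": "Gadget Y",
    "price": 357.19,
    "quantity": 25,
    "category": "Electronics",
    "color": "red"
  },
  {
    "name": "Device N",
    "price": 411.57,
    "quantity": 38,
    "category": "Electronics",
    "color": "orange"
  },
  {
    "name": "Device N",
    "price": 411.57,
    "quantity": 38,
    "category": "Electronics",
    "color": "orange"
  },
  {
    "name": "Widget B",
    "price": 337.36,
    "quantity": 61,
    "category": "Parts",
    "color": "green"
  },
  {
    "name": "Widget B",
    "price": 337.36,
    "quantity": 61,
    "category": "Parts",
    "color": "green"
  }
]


Checking 6 records for duplicates:

  Row 1: Tool Q ($376.77, qty 24)
  Row 2: Gadget Y ($357.19, qty 25)
  Row 3: Device N ($411.57, qty 38)
  Row 4: Device N ($411.57, qty 38) <-- DUPLICATE
  Row 5: Widget B ($337.36, qty 61)
  Row 6: Widget B ($337.36, qty 61) <-- DUPLICATE

Duplicates found: 2
Unique records: 4

2 duplicates, 4 unique


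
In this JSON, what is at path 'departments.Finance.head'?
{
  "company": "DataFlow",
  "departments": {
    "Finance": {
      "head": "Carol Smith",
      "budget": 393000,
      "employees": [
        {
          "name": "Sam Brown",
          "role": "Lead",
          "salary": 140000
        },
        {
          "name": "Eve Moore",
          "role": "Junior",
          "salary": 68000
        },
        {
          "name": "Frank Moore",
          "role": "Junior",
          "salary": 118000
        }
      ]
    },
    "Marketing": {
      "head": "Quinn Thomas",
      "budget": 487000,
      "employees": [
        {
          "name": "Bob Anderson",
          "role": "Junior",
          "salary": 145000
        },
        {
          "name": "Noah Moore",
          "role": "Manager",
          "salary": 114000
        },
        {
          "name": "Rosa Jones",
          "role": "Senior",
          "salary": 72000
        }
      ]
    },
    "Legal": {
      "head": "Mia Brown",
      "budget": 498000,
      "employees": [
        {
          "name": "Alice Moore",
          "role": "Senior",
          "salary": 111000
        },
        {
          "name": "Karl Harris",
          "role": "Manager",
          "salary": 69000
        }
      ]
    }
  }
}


Path: departments.Finance.head

Navigate:
  -> departments
  -> Finance
  -> head = 'Carol Smith'

Carol Smith


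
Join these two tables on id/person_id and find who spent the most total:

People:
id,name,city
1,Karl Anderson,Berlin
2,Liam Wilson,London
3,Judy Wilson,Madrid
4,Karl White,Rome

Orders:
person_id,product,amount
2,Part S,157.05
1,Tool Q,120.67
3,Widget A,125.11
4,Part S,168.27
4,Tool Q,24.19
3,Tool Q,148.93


Join on: people.id = orders.person_id

Joined rows:
  Liam Wilson (London) bought Part S for $157.05
  Karl Anderson (Berlin) bought Tool Q for $120.67
  Judy Wilson (Madrid) bought Widget A for $125.11
  Karl White (Rome) bought Part S for $168.27
  Karl White (Rome) bought Tool Q for $24.19
  Judy Wilson (Madrid) bought Tool Q for $148.93

Total per person:
  Judy Wilson: $274.04
  Karl White: $192.46
  Liam Wilson: $157.05
  Karl Anderson: $120.67

Top spender: Judy Wilson ($274.04)

Judy Wilson ($274.04)


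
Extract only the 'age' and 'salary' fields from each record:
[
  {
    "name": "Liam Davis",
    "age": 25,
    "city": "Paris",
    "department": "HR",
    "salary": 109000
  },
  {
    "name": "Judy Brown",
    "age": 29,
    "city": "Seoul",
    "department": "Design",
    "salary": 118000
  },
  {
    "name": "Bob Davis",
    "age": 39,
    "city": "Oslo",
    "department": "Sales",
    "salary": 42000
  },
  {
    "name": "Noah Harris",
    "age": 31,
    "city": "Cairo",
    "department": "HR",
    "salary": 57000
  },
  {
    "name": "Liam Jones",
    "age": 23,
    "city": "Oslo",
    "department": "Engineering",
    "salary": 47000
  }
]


Original: 5 records with fields: name, age, city, department, salary
Keep: ['age', 'salary']
Drop: ['name', 'city', 'department']
Result: 5 records, 2 fields each

[
  {
    "age": 25,
    "salary": 109000
  },
  {
    "age": 29,
    "salary": 118000
  },
  {
    "age": 39,
    "salary": 42000
  },
  {
    "age": 31,
    "salary": 57000
  },
  {
    "age": 23,
    "salary": 47000
  }
]


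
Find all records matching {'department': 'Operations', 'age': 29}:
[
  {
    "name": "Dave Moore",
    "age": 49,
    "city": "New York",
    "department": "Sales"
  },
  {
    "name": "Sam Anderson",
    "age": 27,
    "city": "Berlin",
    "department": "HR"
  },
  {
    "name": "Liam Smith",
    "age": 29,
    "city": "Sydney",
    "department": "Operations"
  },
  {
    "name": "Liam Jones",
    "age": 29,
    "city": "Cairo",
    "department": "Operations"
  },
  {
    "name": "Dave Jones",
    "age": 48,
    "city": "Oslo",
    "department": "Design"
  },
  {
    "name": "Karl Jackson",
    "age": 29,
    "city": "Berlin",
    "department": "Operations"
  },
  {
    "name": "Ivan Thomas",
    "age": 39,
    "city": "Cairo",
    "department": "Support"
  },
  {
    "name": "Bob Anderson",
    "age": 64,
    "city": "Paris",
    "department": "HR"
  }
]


Search criteria: {'department': 'Operations', 'age': 29}

Checking 8 records:
  Dave Moore: {department: Sales, age: 49}
  Sam Anderson: {department: HR, age: 27}
  Liam Smith: {department: Operations, age: 29} <-- MATCH
  Liam Jones: {department: Operations, age: 29} <-- MATCH
  Dave Jones: {department: Design, age: 48}
  Karl Jackson: {department: Operations, age: 29} <-- MATCH
  Ivan Thomas: {department: Support, age: 39}
  Bob Anderson: {department: HR, age: 64}

Matches: ["Liam Smith", "Liam Jones", "Karl Jackson"]

["Liam Smith", "Liam Jones", "Karl Jackson"]


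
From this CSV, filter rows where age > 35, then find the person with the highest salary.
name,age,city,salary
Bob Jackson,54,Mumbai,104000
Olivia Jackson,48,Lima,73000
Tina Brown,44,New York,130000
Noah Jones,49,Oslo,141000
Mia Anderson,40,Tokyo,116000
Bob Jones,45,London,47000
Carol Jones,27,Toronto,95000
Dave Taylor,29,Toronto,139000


Filter: age > 35
Sort by: salary (descending)

Filtered records (6):
  Noah Jones, age 49, salary $141000
  Tina Brown, age 44, salary $130000
  Mia Anderson, age 40, salary $116000
  Bob Jackson, age 54, salary $104000
  Olivia Jackson, age 48, salary $73000
  Bob Jones, age 45, salary $47000

Highest salary: Noah Jones ($141000)

Noah Jones


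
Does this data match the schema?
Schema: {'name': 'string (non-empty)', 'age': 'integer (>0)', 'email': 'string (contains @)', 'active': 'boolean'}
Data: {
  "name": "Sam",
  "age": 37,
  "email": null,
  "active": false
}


Validating each field against schema:
  name: OK (non-empty string)
  age: OK (positive integer)
  email: FAIL (null is not a string)
  active: OK (boolean)

Result: INVALID (1 error: email)

INVALID (1 error: email)


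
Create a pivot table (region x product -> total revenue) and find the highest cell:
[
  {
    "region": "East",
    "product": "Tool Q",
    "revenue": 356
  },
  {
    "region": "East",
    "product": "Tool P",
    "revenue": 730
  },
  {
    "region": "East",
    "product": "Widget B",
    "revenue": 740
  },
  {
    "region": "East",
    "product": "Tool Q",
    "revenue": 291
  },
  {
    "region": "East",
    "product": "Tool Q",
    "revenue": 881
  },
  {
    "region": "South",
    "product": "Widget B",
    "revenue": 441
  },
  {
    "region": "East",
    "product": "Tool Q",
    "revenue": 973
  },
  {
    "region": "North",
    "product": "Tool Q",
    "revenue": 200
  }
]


Pivot: region (rows) x product (columns) -> total revenue

     Tool P        Tool Q        Widget B    
East           730          2501           740  
North            0           200             0  
South            0             0           441  

Highest: East / Tool Q = $2501

East / Tool Q = $2501


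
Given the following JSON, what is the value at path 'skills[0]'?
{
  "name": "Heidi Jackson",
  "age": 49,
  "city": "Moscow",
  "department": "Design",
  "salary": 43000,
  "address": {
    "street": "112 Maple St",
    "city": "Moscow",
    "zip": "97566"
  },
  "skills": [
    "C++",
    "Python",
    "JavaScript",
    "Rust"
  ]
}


Query: skills[0]
Path: skills -> first element
Value: C++

C++


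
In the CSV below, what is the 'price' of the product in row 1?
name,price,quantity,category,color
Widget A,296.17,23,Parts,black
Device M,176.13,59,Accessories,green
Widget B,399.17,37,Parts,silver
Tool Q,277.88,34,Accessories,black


Query: Row 1 ('Widget A'), column 'price'
Value: 296.17

296.17


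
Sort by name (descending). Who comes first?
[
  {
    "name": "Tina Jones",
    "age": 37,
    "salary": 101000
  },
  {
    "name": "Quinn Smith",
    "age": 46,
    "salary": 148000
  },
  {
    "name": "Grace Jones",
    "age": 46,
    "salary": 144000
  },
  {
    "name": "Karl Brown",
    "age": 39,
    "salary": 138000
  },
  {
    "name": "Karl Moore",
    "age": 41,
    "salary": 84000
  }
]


Sort by: name (descending)

Sorted order:
  1. Tina Jones (name = Tina Jones)
  2. Quinn Smith (name = Quinn Smith)
  3. Karl Moore (name = Karl Moore)
  4. Karl Brown (name = Karl Brown)
  5. Grace Jones (name = Grace Jones)

First: Tina Jones

Tina Jones


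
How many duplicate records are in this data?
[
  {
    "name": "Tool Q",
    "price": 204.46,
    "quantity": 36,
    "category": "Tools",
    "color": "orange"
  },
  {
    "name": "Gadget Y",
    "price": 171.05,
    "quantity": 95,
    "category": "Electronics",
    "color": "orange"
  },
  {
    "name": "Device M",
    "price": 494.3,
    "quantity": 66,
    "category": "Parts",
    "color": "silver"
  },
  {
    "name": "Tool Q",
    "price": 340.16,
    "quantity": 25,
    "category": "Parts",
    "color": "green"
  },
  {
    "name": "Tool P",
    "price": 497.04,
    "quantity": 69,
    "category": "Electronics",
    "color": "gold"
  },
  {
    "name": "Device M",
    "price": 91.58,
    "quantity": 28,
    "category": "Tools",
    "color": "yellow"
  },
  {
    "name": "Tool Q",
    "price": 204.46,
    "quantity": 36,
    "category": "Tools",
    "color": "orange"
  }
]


Checking 7 records for duplicates:

  Row 1: Tool Q ($204.46, qty 36)
  Row 2: Gadget Y ($171.05, qty 95)
  Row 3: Device M ($494.3, qty 66)
  Row 4: Tool Q ($340.16, qty 25)
  Row 5: Tool P ($497.04, qty 69)
  Row 6: Device M ($91.58, qty 28)
  Row 7: Tool Q ($204.46, qty 36) <-- DUPLICATE

Duplicates found: 1
Unique records: 6

1 duplicates, 6 unique


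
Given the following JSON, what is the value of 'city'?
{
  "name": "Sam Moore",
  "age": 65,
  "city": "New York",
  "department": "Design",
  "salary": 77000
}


Looking up field 'city'
Value: New York

New York


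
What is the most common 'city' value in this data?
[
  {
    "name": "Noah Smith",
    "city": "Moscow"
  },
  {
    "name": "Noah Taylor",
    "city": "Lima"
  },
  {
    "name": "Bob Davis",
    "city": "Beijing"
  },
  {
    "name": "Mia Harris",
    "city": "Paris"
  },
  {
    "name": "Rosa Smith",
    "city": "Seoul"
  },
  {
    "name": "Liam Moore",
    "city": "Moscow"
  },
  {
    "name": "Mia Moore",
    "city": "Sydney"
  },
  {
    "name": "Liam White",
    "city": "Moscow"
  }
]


Counting 'city' values across 8 records:

  Moscow: 3 ###
  Lima: 1 #
  Beijing: 1 #
  Paris: 1 #
  Seoul: 1 #
  Sydney: 1 #

Most common: Moscow (3 times)

Moscow (3 times)


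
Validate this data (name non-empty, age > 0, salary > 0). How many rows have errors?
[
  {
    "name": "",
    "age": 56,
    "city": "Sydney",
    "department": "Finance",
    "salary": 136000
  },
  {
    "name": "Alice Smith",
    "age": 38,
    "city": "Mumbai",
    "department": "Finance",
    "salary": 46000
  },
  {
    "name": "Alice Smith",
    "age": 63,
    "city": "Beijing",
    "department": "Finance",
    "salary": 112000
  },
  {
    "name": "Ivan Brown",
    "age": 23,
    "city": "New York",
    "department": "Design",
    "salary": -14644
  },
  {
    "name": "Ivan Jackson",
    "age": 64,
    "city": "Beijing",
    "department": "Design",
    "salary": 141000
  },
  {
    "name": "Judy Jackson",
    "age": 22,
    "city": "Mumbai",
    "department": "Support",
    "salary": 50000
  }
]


Validating 6 records:
Rules: name non-empty, age > 0, salary > 0

  Row 1 (???): empty name
  Row 2 (Alice Smith): OK
  Row 3 (Alice Smith): OK
  Row 4 (Ivan Brown): negative salary: -14644
  Row 5 (Ivan Jackson): OK
  Row 6 (Judy Jackson): OK

Total errors: 2

2 errors
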